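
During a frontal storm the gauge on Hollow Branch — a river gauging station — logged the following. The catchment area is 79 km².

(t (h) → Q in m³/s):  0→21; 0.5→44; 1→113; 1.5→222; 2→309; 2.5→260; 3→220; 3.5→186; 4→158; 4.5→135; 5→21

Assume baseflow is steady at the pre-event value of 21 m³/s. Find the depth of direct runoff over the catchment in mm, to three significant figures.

d ≈ 33.2 mm

Direct runoff: 0.0, 23.0, 92.0, 201.0, 288.0, 239.0, 199.0, 165.0, 137.0, 114.0, 0.0 m³/s; ΣQ_DR = 1458 m³/s.
V = ΣQ_DR · Δt = 1458 × 1800 s = 2.624 × 10^6 m³.
Over A = 79 km², depth = V / A = 33.2 mm.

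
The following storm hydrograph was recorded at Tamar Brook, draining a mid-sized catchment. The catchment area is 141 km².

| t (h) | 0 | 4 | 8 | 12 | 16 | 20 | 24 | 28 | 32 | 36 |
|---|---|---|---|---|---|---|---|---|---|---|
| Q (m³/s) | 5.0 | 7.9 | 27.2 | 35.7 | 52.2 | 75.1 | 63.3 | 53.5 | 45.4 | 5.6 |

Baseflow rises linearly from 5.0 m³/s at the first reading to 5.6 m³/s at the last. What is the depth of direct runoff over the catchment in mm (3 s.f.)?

Direct runoff: 0.00, 2.83, 22.07, 30.50, 46.93, 69.77, 57.90, 48.03, 39.87, 0.00 m³/s; ΣQ_DR = 317.9 m³/s.
V = ΣQ_DR · Δt = 317.9 × 14400 s = 4.578 × 10^6 m³.
Over A = 141 km², depth = V / A = 32.5 mm.

d ≈ 32.5 mm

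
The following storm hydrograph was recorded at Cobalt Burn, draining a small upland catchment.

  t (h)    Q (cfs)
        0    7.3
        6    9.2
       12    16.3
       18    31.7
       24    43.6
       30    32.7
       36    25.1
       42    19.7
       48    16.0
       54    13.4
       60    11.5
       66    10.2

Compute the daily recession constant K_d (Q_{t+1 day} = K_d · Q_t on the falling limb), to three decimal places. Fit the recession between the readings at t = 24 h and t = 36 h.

Between t = 24 h and t = 36 h the flow falls from 43.6 to 25.1 cfs over 2×6 h = 12 h.
Per-interval ratio K = (25.1/43.6)^(1/2) = 0.7587; K_d = K^(24/6) = 0.331.

K_d ≈ 0.331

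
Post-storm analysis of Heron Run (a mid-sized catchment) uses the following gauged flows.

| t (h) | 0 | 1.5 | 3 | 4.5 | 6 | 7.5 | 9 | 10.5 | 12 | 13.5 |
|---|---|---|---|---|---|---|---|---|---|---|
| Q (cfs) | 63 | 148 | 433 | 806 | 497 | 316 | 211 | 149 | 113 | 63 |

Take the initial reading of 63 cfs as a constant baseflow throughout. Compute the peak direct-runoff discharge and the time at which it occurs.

Subtracting baseflow gives direct-runoff ordinates: 0.0, 85.0, 370.0, 743.0, 434.0, 253.0, 148.0, 86.0, 50.0, 0.0 cfs.
The maximum is 743.0 cfs, occurring at the reading for t = 4.5 h.

Q_p = 743.0 cfs at t = 4.5 h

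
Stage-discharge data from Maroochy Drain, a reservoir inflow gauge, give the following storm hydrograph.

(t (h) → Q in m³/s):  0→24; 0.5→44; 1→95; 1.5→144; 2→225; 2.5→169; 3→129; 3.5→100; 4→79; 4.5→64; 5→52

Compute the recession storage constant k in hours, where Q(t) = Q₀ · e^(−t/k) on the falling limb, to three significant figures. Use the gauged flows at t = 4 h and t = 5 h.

On the falling limb, Q drops from 79 to 52 m³/s between t = 4 h and t = 5 h (Δt = 1 h).
k = −Δt / ln(Q₂/Q₁) = −1 / ln(52/79) = 2.39 h.

k ≈ 2.39 h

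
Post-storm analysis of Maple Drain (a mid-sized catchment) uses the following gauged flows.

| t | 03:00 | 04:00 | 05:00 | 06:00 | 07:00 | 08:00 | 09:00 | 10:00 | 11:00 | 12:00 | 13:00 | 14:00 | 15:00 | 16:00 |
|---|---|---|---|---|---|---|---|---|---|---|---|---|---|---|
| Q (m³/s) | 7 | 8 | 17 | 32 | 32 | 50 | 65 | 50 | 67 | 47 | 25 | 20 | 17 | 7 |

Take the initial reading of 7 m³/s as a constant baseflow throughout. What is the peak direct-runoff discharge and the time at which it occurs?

Q_p = 60.0 m³/s at t = 11:00

Subtracting baseflow gives direct-runoff ordinates: 0.0, 1.0, 10.0, 25.0, 25.0, 43.0, 58.0, 43.0, 60.0, 40.0, 18.0, 13.0, 10.0, 0.0 m³/s.
The maximum is 60.0 m³/s, occurring at the reading for t = 11:00.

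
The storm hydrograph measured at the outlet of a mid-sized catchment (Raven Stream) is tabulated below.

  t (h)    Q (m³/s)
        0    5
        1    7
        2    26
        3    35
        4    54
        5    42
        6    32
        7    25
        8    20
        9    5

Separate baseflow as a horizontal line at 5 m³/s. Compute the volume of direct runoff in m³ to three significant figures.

Direct-runoff ordinates (Q − Q_b): 0.0, 2.0, 21.0, 30.0, 49.0, 37.0, 27.0, 20.0, 15.0, 0.0 m³/s.
ΣQ_DR = 201.0 m³/s.
With Δt = 1 h = 3600 s, V = ΣQ_DR · Δt = 201.0 × 3600 = 7.24 × 10^5 m³.

V ≈ 7.24 × 10^5 m³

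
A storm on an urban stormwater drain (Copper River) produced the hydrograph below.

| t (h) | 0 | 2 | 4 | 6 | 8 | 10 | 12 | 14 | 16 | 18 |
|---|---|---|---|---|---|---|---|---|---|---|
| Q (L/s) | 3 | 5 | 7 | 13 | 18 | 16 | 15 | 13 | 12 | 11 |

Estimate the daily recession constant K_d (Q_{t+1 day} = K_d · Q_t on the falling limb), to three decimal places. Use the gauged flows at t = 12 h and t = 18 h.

Between t = 12 h and t = 18 h the flow falls from 15 to 11 L/s over 3×2 h = 6 h.
Per-interval ratio K = (11/15)^(1/3) = 0.9018; K_d = K^(24/2) = 0.289.

K_d ≈ 0.289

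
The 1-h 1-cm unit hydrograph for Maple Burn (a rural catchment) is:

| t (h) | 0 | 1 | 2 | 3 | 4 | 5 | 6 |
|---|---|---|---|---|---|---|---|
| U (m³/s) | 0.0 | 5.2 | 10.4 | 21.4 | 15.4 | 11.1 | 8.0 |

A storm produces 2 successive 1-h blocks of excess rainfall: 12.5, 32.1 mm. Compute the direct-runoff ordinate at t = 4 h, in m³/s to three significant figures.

Q ≈ 87.9 m³/s

By discrete convolution, Q_j = Σ (P_i / 10 mm) · U_{j−i}.
At t = 4 h (j=4): Q = (12.5/10)·15.4 + (32.1/10)·21.4 = 87.9 m³/s.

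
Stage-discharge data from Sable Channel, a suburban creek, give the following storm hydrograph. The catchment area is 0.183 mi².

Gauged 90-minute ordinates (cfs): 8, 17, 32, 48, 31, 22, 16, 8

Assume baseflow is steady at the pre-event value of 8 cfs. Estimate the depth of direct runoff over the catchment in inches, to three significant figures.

d ≈ 1.50 in

Direct runoff: 0.0, 9.0, 24.0, 40.0, 23.0, 14.0, 8.0, 0.0 cfs; ΣQ_DR = 118.0 cfs.
V = ΣQ_DR · Δt = 118.0 × 5400 s = 6.372 × 10^5 ft³.
Over A = 0.183 mi², depth = V / A = 1.50 in.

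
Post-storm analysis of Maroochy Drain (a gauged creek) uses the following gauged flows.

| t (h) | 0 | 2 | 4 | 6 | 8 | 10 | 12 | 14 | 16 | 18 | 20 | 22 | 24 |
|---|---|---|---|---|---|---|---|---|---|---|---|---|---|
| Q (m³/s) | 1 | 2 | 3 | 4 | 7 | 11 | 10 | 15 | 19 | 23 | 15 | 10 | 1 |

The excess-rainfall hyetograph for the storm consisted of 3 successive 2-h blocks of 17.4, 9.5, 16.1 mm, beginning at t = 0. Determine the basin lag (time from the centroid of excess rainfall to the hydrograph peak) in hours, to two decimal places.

Centroid of excess rainfall: t_c = Σ P_i·t̄_i / ΣP_i = 2.9395 h (block centres at 1, 3, 5 h).
Hydrograph peak occurs at t = 18 h, so basin lag t_L = 18 − 2.9395 = 15.06 h.

t_L ≈ 15.06 h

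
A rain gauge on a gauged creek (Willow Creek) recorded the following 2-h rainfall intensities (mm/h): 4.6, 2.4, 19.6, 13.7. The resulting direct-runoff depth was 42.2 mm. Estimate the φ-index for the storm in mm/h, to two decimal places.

Only the 2 blocks with intensity above φ contribute runoff: 19.6, 13.7 mm/h.
Σ(I−φ)·Δt = d  ⇒  (19.6+13.7 − 2φ)·2 = 42.2
φ = (33.30 − 42.2/2) / 2 = 6.10 mm/h.

φ ≈ 6.10 mm/h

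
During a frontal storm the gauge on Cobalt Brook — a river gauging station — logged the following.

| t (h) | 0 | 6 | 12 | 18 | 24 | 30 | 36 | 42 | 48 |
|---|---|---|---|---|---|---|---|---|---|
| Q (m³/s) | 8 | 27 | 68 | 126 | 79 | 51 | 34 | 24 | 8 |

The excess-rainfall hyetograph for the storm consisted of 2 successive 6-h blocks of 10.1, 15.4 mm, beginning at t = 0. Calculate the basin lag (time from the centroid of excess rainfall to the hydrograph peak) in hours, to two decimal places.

t_L ≈ 11.38 h

Centroid of excess rainfall: t_c = Σ P_i·t̄_i / ΣP_i = 6.6235 h (block centres at 3, 9 h).
Hydrograph peak occurs at t = 18 h, so basin lag t_L = 18 − 6.6235 = 11.38 h.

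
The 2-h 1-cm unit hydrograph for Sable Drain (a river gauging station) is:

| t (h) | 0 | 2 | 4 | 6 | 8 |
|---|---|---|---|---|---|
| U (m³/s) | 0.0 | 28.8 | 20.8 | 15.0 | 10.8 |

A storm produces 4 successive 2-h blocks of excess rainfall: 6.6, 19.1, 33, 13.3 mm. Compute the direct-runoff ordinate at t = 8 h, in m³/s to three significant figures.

Q ≈ 143 m³/s

By discrete convolution, Q_j = Σ (P_i / 10 mm) · U_{j−i}.
At t = 8 h (j=4): Q = (6.6/10)·10.8 + (19.1/10)·15.0 + (33/10)·20.8 + (13.3/10)·28.8 = 143 m³/s.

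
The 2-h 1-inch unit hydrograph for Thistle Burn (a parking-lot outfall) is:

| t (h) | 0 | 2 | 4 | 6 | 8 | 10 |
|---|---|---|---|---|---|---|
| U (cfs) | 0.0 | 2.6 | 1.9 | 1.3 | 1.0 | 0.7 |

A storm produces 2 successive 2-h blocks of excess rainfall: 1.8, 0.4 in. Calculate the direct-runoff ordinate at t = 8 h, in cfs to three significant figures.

By discrete convolution, Q_j = Σ (P_i / 1 in) · U_{j−i}.
At t = 8 h (j=4): Q = (1.8/1)·1.0 + (0.4/1)·1.3 = 2.32 cfs.

Q ≈ 2.32 cfs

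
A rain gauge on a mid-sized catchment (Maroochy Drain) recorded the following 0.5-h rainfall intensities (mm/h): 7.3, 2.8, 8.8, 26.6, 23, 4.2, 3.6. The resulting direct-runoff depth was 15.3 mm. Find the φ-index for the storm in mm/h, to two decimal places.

Only the 2 blocks with intensity above φ contribute runoff: 26.6, 23 mm/h.
Σ(I−φ)·Δt = d  ⇒  (26.6+23 − 2φ)·0.5 = 15.3
φ = (49.60 − 15.3/0.5) / 2 = 9.50 mm/h.

φ ≈ 9.50 mm/h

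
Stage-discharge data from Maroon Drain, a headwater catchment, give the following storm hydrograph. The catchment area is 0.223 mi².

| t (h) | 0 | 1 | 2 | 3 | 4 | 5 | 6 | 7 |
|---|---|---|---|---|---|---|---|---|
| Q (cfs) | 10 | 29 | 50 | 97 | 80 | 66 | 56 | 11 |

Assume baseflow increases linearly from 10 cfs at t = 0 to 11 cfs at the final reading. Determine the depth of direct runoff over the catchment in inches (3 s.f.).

Direct runoff: 0.00, 18.86, 39.71, 86.57, 69.43, 55.29, 45.14, 0.00 cfs; ΣQ_DR = 315.0 cfs.
V = ΣQ_DR · Δt = 315.0 × 3600 s = 1.134 × 10^6 ft³.
Over A = 0.223 mi², depth = V / A = 2.19 in.

d ≈ 2.19 in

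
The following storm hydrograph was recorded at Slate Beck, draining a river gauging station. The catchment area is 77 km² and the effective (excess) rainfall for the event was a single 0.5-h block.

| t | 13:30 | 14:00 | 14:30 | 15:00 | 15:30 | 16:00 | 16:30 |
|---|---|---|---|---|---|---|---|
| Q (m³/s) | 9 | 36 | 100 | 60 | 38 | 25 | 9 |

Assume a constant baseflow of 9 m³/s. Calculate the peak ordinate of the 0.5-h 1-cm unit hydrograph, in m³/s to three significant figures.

U_p ≈ 182 m³/s

Direct runoff: 0.0, 27.0, 91.0, 51.0, 29.0, 16.0, 0.0 m³/s; ΣQ_DR = 214.0 m³/s, peak = 91.0 m³/s.
Runoff depth d = ΣQ_DR·Δt / A = 214.0 × 1800 / (77 km²) = 5.003 mm.
The 1-cm UH is the DRH scaled by (10 mm)/d, so U_p = 91.0 × 10/5.003 = 182 m³/s.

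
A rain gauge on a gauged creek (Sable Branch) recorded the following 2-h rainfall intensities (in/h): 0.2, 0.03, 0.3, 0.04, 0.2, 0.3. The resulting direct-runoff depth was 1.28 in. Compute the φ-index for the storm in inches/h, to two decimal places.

φ ≈ 0.09 in/h

Only the 4 blocks with intensity above φ contribute runoff: 0.2, 0.3, 0.2, 0.3 in/h.
Σ(I−φ)·Δt = d  ⇒  (0.2+0.3+0.2+0.3 − 4φ)·2 = 1.28
φ = (1.000 − 1.28/2) / 4 = 0.09 in/h.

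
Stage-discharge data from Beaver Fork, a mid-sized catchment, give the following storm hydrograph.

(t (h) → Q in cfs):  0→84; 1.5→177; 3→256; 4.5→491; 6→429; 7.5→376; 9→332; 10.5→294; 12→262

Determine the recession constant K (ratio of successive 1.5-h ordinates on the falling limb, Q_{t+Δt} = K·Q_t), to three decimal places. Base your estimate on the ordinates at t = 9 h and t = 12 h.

K ≈ 0.888

Using the recession-limb readings at t = 9 h and t = 12 h: Q falls from 332 to 262 cfs over 2 intervals.
K = (Q₂/Q₁)^(1/2) = (262/332)^(1/2) = 0.888.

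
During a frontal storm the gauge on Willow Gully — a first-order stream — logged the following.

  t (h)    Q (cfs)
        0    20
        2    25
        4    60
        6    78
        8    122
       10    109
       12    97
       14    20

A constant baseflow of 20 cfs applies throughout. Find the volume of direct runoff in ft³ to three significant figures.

Direct-runoff ordinates (Q − Q_b): 0.0, 5.0, 40.0, 58.0, 102.0, 89.0, 77.0, 0.0 cfs.
ΣQ_DR = 371.0 cfs.
With Δt = 2 h = 7200 s, V = ΣQ_DR · Δt = 371.0 × 7200 = 2.67 × 10^6 ft³.

V ≈ 2.67 × 10^6 ft³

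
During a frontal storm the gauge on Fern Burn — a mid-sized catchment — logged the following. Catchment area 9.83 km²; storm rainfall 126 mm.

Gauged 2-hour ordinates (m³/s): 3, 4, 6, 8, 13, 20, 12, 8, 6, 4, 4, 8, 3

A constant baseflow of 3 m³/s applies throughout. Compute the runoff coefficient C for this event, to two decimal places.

C ≈ 0.35

ΣQ_DR = 60.00 m³/s; V = ΣQ_DR·Δt = 4.320 × 10^5 m³.
Runoff depth d = V / A = 43.95 mm.
C = d / P = 43.95 / 126 = 0.35.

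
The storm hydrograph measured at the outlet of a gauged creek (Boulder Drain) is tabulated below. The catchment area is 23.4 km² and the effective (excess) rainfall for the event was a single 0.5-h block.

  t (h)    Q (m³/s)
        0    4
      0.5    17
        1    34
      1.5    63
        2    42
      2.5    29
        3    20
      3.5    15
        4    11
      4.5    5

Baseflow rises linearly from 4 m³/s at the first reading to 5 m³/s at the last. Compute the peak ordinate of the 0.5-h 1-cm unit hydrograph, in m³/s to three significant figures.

Direct runoff: 0.00, 12.89, 29.78, 58.67, 37.56, 24.44, 15.33, 10.22, 6.11, 0.00 m³/s; ΣQ_DR = 195.0 m³/s, peak = 58.67 m³/s.
Runoff depth d = ΣQ_DR·Δt / A = 195.0 × 1800 / (23.4 km²) = 15.00 mm.
The 1-cm UH is the DRH scaled by (10 mm)/d, so U_p = 58.67 × 10/15.00 = 39.1 m³/s.

U_p ≈ 39.1 m³/s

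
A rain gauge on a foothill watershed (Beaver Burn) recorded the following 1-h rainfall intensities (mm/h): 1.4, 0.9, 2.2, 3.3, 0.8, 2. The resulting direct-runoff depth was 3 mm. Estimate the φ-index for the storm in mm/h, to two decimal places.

φ ≈ 1.50 mm/h

Only the 3 blocks with intensity above φ contribute runoff: 2.2, 3.3, 2 mm/h.
Σ(I−φ)·Δt = d  ⇒  (2.2+3.3+2 − 3φ)·1 = 3
φ = (7.500 − 3/1) / 3 = 1.50 mm/h.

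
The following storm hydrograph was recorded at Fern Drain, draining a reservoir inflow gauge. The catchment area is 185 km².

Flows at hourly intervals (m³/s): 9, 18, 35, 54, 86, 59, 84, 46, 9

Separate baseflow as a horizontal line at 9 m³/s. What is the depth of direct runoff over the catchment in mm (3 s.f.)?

Direct runoff: 0.0, 9.0, 26.0, 45.0, 77.0, 50.0, 75.0, 37.0, 0.0 m³/s; ΣQ_DR = 319.0 m³/s.
V = ΣQ_DR · Δt = 319.0 × 3600 s = 1.148 × 10^6 m³.
Over A = 185 km², depth = V / A = 6.21 mm.

d ≈ 6.21 mm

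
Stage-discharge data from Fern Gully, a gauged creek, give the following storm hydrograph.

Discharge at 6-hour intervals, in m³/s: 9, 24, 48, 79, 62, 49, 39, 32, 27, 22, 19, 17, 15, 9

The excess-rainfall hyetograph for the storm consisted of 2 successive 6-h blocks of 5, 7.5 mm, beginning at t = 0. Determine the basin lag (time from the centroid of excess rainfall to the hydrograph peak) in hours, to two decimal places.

t_L ≈ 11.40 h

Centroid of excess rainfall: t_c = Σ P_i·t̄_i / ΣP_i = 6.6000 h (block centres at 3, 9 h).
Hydrograph peak occurs at t = 18 h, so basin lag t_L = 18 − 6.6000 = 11.40 h.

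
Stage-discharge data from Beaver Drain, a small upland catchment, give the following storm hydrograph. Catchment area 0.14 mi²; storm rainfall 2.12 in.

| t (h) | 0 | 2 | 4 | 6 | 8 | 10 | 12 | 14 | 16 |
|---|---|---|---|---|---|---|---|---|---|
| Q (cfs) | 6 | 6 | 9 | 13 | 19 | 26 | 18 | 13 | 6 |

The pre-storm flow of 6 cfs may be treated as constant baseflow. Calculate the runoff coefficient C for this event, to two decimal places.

ΣQ_DR = 62.00 cfs; V = ΣQ_DR·Δt = 4.464 × 10^5 ft³.
Runoff depth d = V / A = 1.372 in.
C = d / P = 1.372 / 2.12 = 0.65.

C ≈ 0.65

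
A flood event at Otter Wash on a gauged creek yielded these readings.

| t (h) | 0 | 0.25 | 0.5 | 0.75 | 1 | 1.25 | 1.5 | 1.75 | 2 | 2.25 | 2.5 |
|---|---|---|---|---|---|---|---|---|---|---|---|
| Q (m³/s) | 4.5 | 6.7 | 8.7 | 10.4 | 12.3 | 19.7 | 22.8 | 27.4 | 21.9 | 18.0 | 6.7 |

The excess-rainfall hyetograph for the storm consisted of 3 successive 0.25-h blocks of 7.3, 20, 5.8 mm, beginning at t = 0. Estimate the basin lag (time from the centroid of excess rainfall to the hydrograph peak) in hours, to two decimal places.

Centroid of excess rainfall: t_c = Σ P_i·t̄_i / ΣP_i = 0.3637 h (block centres at 0.125, 0.375, 0.625 h).
Hydrograph peak occurs at t = 1.75 h, so basin lag t_L = 1.75 − 0.3637 = 1.39 h.

t_L ≈ 1.39 h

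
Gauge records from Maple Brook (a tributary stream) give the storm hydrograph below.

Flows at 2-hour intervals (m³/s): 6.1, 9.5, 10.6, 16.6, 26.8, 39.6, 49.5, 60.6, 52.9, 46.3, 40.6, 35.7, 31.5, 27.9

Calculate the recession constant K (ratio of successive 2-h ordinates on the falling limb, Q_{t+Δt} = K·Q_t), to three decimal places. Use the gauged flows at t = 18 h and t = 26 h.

Using the recession-limb readings at t = 18 h and t = 26 h: Q falls from 46.3 to 27.9 m³/s over 4 intervals.
K = (Q₂/Q₁)^(1/4) = (27.9/46.3)^(1/4) = 0.881.

K ≈ 0.881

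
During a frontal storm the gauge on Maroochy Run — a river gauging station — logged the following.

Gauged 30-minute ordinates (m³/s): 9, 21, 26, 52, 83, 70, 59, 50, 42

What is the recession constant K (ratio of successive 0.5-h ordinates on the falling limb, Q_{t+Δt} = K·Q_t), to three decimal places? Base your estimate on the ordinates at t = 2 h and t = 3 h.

K ≈ 0.843

Using the recession-limb readings at t = 2 h and t = 3 h: Q falls from 83 to 59 m³/s over 2 intervals.
K = (Q₂/Q₁)^(1/2) = (59/83)^(1/2) = 0.843.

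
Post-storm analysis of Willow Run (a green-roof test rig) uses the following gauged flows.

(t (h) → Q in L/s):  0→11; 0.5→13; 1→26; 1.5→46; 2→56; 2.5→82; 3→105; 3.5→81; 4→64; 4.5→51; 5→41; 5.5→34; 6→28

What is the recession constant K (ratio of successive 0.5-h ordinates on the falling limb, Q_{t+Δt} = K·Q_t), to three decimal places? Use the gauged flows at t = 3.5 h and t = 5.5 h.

K ≈ 0.805

Using the recession-limb readings at t = 3.5 h and t = 5.5 h: Q falls from 81 to 34 L/s over 4 intervals.
K = (Q₂/Q₁)^(1/4) = (34/81)^(1/4) = 0.805.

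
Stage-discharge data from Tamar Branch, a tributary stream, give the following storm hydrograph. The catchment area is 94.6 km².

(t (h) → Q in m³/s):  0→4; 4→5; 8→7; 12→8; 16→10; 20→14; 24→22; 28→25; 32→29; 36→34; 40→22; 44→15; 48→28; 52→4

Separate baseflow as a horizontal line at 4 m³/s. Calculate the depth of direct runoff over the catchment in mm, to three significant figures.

d ≈ 26.0 mm

Direct runoff: 0.0, 1.0, 3.0, 4.0, 6.0, 10.0, 18.0, 21.0, 25.0, 30.0, 18.0, 11.0, 24.0, 0.0 m³/s; ΣQ_DR = 171.0 m³/s.
V = ΣQ_DR · Δt = 171.0 × 14400 s = 2.462 × 10^6 m³.
Over A = 94.6 km², depth = V / A = 26.0 mm.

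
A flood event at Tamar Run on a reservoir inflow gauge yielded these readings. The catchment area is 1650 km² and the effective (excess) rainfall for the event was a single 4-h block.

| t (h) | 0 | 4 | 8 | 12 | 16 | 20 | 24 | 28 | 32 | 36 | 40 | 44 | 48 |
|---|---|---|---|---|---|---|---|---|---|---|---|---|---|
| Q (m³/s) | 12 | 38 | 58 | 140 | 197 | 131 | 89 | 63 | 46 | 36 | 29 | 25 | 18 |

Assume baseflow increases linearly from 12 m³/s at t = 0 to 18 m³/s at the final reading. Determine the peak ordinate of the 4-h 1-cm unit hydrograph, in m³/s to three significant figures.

U_p ≈ 305 m³/s

Direct runoff: 0.00, 25.50, 45.00, 126.50, 183.00, 116.50, 74.00, 47.50, 30.00, 19.50, 12.00, 7.50, 0.00 m³/s; ΣQ_DR = 687.0 m³/s, peak = 183.00 m³/s.
Runoff depth d = ΣQ_DR·Δt / A = 687.0 × 14400 / (1650 km²) = 5.996 mm.
The 1-cm UH is the DRH scaled by (10 mm)/d, so U_p = 183.00 × 10/5.996 = 305 m³/s.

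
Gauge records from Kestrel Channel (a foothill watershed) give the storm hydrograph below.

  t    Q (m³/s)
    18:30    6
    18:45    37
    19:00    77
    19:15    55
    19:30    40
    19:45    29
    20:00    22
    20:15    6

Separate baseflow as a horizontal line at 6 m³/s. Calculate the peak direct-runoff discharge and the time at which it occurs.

Subtracting baseflow gives direct-runoff ordinates: 0.0, 31.0, 71.0, 49.0, 34.0, 23.0, 16.0, 0.0 m³/s.
The maximum is 71.0 m³/s, occurring at the reading for t = 19:00.

Q_p = 71.0 m³/s at t = 19:00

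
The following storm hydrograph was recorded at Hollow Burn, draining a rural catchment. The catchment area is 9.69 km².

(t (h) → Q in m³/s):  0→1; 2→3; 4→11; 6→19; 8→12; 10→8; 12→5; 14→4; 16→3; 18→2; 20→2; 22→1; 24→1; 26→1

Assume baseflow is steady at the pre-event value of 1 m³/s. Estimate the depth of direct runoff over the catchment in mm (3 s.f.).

d ≈ 43.8 mm

Direct runoff: 0.0, 2.0, 10.0, 18.0, 11.0, 7.0, 4.0, 3.0, 2.0, 1.0, 1.0, 0.0, 0.0, 0.0 m³/s; ΣQ_DR = 59.00 m³/s.
V = ΣQ_DR · Δt = 59.00 × 7200 s = 4.248 × 10^5 m³.
Over A = 9.69 km², depth = V / A = 43.8 mm.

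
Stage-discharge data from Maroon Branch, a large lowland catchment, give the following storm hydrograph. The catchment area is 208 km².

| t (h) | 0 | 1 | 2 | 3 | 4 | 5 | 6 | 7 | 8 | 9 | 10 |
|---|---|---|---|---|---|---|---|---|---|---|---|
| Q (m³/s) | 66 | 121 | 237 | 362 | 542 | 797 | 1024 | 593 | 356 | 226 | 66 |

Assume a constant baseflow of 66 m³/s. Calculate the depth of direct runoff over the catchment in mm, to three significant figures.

Direct runoff: 0.0, 55.0, 171.0, 296.0, 476.0, 731.0, 958.0, 527.0, 290.0, 160.0, 0.0 m³/s; ΣQ_DR = 3664 m³/s.
V = ΣQ_DR · Δt = 3664 × 3600 s = 1.319 × 10^7 m³.
Over A = 208 km², depth = V / A = 63.4 mm.

d ≈ 63.4 mm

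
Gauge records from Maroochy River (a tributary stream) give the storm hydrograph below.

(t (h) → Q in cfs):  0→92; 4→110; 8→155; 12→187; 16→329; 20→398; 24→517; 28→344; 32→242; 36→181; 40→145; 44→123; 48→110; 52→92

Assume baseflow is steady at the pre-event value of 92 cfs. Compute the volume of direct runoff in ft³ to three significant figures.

Direct-runoff ordinates (Q − Q_b): 0.0, 18.0, 63.0, 95.0, 237.0, 306.0, 425.0, 252.0, 150.0, 89.0, 53.0, 31.0, 18.0, 0.0 cfs.
ΣQ_DR = 1737 cfs.
With Δt = 4 h = 14400 s, V = ΣQ_DR · Δt = 1737 × 14400 = 2.50 × 10^7 ft³.

V ≈ 2.50 × 10^7 ft³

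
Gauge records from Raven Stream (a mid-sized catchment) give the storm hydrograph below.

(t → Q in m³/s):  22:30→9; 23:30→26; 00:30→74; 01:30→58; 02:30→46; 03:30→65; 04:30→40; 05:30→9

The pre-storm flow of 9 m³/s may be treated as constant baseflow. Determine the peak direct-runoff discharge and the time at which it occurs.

Subtracting baseflow gives direct-runoff ordinates: 0.0, 17.0, 65.0, 49.0, 37.0, 56.0, 31.0, 0.0 m³/s.
The maximum is 65.0 m³/s, occurring at the reading for t = 00:30.

Q_p = 65.0 m³/s at t = 00:30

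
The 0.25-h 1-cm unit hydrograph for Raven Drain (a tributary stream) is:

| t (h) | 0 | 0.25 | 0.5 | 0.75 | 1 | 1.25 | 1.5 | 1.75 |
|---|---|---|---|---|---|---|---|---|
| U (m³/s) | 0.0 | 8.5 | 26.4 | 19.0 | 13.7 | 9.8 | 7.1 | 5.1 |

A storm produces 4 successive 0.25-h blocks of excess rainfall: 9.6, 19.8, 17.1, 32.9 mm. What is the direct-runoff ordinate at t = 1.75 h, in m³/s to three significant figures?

By discrete convolution, Q_j = Σ (P_i / 10 mm) · U_{j−i}.
At t = 1.75 h (j=7): Q = (9.6/10)·5.1 + (19.8/10)·7.1 + (17.1/10)·9.8 + (32.9/10)·13.7 = 80.8 m³/s.

Q ≈ 80.8 m³/s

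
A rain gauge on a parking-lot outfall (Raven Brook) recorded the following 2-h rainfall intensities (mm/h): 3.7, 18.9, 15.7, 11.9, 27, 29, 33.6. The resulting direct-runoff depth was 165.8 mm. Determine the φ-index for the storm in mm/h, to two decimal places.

Only the 6 blocks with intensity above φ contribute runoff: 18.9, 15.7, 11.9, 27, 29, 33.6 mm/h.
Σ(I−φ)·Δt = d  ⇒  (18.9+15.7+11.9+27+29+33.6 − 6φ)·2 = 165.8
φ = (136.1 − 165.8/2) / 6 = 8.87 mm/h.

φ ≈ 8.87 mm/h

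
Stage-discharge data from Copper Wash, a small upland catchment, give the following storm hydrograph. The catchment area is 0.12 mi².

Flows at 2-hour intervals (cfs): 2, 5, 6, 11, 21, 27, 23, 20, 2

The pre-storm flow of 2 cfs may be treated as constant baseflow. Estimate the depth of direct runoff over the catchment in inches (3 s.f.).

Direct runoff: 0.0, 3.0, 4.0, 9.0, 19.0, 25.0, 21.0, 18.0, 0.0 cfs; ΣQ_DR = 99.00 cfs.
V = ΣQ_DR · Δt = 99.00 × 7200 s = 7.128 × 10^5 ft³.
Over A = 0.12 mi², depth = V / A = 2.56 in.

d ≈ 2.56 in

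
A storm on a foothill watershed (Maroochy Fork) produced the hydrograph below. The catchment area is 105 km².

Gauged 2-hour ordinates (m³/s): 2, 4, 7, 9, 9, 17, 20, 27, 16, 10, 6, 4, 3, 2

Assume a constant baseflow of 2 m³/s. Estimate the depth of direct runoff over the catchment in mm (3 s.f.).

d ≈ 7.41 mm

Direct runoff: 0.0, 2.0, 5.0, 7.0, 7.0, 15.0, 18.0, 25.0, 14.0, 8.0, 4.0, 2.0, 1.0, 0.0 m³/s; ΣQ_DR = 108.0 m³/s.
V = ΣQ_DR · Δt = 108.0 × 7200 s = 7.776 × 10^5 m³.
Over A = 105 km², depth = V / A = 7.41 mm.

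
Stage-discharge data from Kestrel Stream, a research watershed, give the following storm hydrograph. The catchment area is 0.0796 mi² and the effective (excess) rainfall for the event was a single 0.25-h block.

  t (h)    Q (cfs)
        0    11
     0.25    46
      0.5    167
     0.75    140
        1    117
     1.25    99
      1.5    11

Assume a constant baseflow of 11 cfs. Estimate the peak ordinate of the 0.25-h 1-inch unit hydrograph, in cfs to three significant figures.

Direct runoff: 0.0, 35.0, 156.0, 129.0, 106.0, 88.0, 0.0 cfs; ΣQ_DR = 514.0 cfs, peak = 156.0 cfs.
Runoff depth d = ΣQ_DR·Δt / A = 514.0 × 900 / (0.0796 mi²) = 2.502 in.
The 1-inch UH is the DRH scaled by (1 in)/d, so U_p = 156.0 × 1/2.502 = 62.4 cfs.

U_p ≈ 62.4 cfs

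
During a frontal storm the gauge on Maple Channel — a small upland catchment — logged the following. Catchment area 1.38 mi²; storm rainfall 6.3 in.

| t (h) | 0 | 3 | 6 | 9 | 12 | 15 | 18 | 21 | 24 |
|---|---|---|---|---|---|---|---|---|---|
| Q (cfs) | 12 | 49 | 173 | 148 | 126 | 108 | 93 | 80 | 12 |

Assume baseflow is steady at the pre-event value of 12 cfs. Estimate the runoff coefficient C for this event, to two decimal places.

C ≈ 0.37

ΣQ_DR = 693.0 cfs; V = ΣQ_DR·Δt = 7.484 × 10^6 ft³.
Runoff depth d = V / A = 2.334 in.
C = d / P = 2.334 / 6.3 = 0.37.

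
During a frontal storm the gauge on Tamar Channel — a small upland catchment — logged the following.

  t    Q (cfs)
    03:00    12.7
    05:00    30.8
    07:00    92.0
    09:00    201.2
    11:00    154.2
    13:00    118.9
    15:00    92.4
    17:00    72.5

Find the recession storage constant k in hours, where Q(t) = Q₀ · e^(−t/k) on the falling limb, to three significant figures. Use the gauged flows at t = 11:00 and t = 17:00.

k ≈ 7.95 h

On the falling limb, Q drops from 154.2 to 72.5 cfs between t = 11:00 and t = 17:00 (Δt = 6 h).
k = −Δt / ln(Q₂/Q₁) = −6 / ln(72.5/154.2) = 7.95 h.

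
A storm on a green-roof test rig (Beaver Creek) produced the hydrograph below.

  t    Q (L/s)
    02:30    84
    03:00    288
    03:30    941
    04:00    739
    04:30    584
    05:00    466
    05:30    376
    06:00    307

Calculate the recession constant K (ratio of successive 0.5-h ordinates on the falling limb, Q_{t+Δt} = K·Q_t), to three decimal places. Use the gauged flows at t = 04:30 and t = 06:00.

K ≈ 0.807

Using the recession-limb readings at t = 04:30 and t = 06:00: Q falls from 584 to 307 L/s over 3 intervals.
K = (Q₂/Q₁)^(1/3) = (307/584)^(1/3) = 0.807.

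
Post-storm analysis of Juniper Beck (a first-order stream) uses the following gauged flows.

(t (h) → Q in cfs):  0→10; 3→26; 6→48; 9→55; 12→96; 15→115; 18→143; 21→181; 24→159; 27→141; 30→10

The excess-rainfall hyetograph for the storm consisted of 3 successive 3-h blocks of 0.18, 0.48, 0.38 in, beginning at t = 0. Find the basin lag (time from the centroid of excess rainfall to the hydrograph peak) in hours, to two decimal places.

Centroid of excess rainfall: t_c = Σ P_i·t̄_i / ΣP_i = 5.0769 h (block centres at 1.5, 4.5, 7.5 h).
Hydrograph peak occurs at t = 21 h, so basin lag t_L = 21 − 5.0769 = 15.92 h.

t_L ≈ 15.92 h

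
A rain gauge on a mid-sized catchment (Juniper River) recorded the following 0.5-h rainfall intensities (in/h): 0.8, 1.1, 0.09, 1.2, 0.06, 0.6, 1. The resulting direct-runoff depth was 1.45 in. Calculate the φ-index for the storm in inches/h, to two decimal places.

Only the 5 blocks with intensity above φ contribute runoff: 0.8, 1.1, 1.2, 0.6, 1 in/h.
Σ(I−φ)·Δt = d  ⇒  (0.8+1.1+1.2+0.6+1 − 5φ)·0.5 = 1.45
φ = (4.700 − 1.45/0.5) / 5 = 0.36 in/h.

φ ≈ 0.36 in/h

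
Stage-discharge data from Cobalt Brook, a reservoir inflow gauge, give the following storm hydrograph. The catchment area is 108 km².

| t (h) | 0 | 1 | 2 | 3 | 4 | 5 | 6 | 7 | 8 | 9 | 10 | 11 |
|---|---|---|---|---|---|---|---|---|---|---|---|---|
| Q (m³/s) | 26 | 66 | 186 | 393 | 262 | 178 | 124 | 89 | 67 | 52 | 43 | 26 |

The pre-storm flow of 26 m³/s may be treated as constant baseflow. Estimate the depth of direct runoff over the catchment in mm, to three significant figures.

Direct runoff: 0.0, 40.0, 160.0, 367.0, 236.0, 152.0, 98.0, 63.0, 41.0, 26.0, 17.0, 0.0 m³/s; ΣQ_DR = 1200 m³/s.
V = ΣQ_DR · Δt = 1200 × 3600 s = 4.320 × 10^6 m³.
Over A = 108 km², depth = V / A = 40.0 mm.

d ≈ 40.0 mm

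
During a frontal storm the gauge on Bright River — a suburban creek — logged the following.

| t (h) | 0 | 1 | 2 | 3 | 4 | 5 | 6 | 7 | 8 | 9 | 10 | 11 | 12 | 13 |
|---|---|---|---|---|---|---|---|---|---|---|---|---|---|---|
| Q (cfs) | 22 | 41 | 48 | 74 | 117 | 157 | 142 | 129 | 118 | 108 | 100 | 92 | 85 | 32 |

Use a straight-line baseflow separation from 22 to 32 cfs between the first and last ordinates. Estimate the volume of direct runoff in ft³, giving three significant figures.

V ≈ 3.19 × 10^6 ft³

Direct-runoff ordinates (Q − Q_b): 0.00, 18.23, 24.46, 49.69, 91.92, 131.15, 115.38, 101.62, 89.85, 79.08, 70.31, 61.54, 53.77, 0.00 cfs.
ΣQ_DR = 887.0 cfs.
With Δt = 1 h = 3600 s, V = ΣQ_DR · Δt = 887.0 × 3600 = 3.19 × 10^6 ft³.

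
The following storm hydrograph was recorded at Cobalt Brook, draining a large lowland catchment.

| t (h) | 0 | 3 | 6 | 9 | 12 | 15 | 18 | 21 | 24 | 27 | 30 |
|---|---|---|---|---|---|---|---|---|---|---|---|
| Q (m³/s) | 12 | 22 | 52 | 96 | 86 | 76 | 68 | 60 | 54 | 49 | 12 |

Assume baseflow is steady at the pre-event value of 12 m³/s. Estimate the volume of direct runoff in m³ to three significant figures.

Direct-runoff ordinates (Q − Q_b): 0.0, 10.0, 40.0, 84.0, 74.0, 64.0, 56.0, 48.0, 42.0, 37.0, 0.0 m³/s.
ΣQ_DR = 455.0 m³/s.
With Δt = 3 h = 10800 s, V = ΣQ_DR · Δt = 455.0 × 10800 = 4.91 × 10^6 m³.

V ≈ 4.91 × 10^6 m³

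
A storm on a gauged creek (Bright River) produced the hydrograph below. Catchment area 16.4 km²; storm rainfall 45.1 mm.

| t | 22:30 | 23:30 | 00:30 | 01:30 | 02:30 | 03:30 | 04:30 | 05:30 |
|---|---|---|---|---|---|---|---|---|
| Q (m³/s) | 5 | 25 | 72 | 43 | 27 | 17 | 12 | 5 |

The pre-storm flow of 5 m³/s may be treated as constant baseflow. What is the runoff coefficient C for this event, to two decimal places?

ΣQ_DR = 166.0 m³/s; V = ΣQ_DR·Δt = 5.976 × 10^5 m³.
Runoff depth d = V / A = 36.44 mm.
C = d / P = 36.44 / 45.1 = 0.81.

C ≈ 0.81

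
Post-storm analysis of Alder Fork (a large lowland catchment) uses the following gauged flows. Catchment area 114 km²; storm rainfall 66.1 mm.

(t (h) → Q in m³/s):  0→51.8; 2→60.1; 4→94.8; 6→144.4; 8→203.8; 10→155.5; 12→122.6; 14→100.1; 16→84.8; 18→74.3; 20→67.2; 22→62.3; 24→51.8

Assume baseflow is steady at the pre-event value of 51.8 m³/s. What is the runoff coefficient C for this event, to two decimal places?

C ≈ 0.57

ΣQ_DR = 600.1 m³/s; V = ΣQ_DR·Δt = 4.321 × 10^6 m³.
Runoff depth d = V / A = 37.90 mm.
C = d / P = 37.90 / 66.1 = 0.57.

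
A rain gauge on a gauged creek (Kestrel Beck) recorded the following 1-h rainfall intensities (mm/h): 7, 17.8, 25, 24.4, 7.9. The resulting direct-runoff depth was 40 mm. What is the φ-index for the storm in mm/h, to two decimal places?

φ ≈ 9.07 mm/h

Only the 3 blocks with intensity above φ contribute runoff: 17.8, 25, 24.4 mm/h.
Σ(I−φ)·Δt = d  ⇒  (17.8+25+24.4 − 3φ)·1 = 40
φ = (67.20 − 40/1) / 3 = 9.07 mm/h.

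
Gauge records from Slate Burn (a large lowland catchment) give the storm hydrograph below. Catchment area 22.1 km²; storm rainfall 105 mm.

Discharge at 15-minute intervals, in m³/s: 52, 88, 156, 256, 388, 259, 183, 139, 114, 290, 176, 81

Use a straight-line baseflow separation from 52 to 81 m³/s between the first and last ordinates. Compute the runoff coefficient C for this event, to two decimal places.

C ≈ 0.54

ΣQ_DR = 1384 m³/s; V = ΣQ_DR·Δt = 1.246 × 10^6 m³.
Runoff depth d = V / A = 56.36 mm.
C = d / P = 56.36 / 105 = 0.54.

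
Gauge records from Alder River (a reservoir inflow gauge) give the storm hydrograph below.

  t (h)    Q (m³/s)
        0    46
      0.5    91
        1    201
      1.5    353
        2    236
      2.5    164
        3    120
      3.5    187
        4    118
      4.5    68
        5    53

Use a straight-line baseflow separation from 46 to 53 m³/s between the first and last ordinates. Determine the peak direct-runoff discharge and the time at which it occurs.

Q_p = 304.90 m³/s at t = 1.5 h

Subtracting baseflow gives direct-runoff ordinates: 0.00, 44.30, 153.60, 304.90, 187.20, 114.50, 69.80, 136.10, 66.40, 15.70, 0.00 m³/s.
The maximum is 304.90 m³/s, occurring at the reading for t = 1.5 h.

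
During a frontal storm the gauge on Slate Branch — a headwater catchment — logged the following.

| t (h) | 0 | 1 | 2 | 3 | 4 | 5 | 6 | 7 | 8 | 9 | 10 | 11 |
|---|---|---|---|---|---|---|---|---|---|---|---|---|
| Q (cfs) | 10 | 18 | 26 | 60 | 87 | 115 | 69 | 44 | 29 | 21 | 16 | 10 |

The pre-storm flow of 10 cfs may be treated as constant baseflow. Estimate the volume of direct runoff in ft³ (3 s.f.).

Direct-runoff ordinates (Q − Q_b): 0.0, 8.0, 16.0, 50.0, 77.0, 105.0, 59.0, 34.0, 19.0, 11.0, 6.0, 0.0 cfs.
ΣQ_DR = 385.0 cfs.
With Δt = 1 h = 3600 s, V = ΣQ_DR · Δt = 385.0 × 3600 = 1.39 × 10^6 ft³.

V ≈ 1.39 × 10^6 ft³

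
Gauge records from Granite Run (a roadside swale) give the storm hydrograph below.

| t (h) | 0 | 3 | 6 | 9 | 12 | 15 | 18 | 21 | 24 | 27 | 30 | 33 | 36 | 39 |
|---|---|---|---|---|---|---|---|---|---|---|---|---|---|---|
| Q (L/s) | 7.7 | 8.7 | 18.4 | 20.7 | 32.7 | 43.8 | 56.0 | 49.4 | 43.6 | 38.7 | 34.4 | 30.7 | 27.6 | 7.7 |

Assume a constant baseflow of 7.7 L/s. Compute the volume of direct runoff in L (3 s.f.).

Direct-runoff ordinates (Q − Q_b): 0.0, 1.0, 10.7, 13.0, 25.0, 36.1, 48.3, 41.7, 35.9, 31.0, 26.7, 23.0, 19.9, 0.0 L/s.
ΣQ_DR = 312.3 L/s.
With Δt = 3 h = 10800 s, V = ΣQ_DR · Δt = 312.3 × 10800 = 3.37 × 10^6 L.

V ≈ 3.37 × 10^6 L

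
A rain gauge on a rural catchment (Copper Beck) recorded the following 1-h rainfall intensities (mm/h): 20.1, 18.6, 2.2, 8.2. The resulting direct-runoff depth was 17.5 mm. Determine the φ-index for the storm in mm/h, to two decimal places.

φ ≈ 10.60 mm/h

Only the 2 blocks with intensity above φ contribute runoff: 20.1, 18.6 mm/h.
Σ(I−φ)·Δt = d  ⇒  (20.1+18.6 − 2φ)·1 = 17.5
φ = (38.70 − 17.5/1) / 2 = 10.60 mm/h.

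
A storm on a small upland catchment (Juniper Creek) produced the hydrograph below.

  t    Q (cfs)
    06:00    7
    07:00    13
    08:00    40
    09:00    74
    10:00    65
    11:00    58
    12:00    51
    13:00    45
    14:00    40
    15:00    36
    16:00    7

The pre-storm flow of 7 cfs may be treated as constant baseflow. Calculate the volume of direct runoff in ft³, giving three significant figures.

V ≈ 1.29 × 10^6 ft³

Direct-runoff ordinates (Q − Q_b): 0.0, 6.0, 33.0, 67.0, 58.0, 51.0, 44.0, 38.0, 33.0, 29.0, 0.0 cfs.
ΣQ_DR = 359.0 cfs.
With Δt = 1 h = 3600 s, V = ΣQ_DR · Δt = 359.0 × 3600 = 1.29 × 10^6 ft³.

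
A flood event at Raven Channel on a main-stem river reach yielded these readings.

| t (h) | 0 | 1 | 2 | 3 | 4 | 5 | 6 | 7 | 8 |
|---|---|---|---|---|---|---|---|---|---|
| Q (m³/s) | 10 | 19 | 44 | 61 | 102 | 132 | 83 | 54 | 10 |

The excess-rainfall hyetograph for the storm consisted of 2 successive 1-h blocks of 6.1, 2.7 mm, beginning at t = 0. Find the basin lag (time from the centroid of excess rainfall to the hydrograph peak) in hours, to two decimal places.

t_L ≈ 4.19 h

Centroid of excess rainfall: t_c = Σ P_i·t̄_i / ΣP_i = 0.8068 h (block centres at 0.5, 1.5 h).
Hydrograph peak occurs at t = 5 h, so basin lag t_L = 5 − 0.8068 = 4.19 h.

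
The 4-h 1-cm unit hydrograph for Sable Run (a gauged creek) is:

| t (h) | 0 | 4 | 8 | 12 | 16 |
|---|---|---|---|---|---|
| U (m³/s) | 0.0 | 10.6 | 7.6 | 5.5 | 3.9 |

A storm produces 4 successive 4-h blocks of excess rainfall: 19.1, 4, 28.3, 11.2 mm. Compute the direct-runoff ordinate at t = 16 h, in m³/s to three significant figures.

By discrete convolution, Q_j = Σ (P_i / 10 mm) · U_{j−i}.
At t = 16 h (j=4): Q = (19.1/10)·3.9 + (4/10)·5.5 + (28.3/10)·7.6 + (11.2/10)·10.6 = 43.0 m³/s.

Q ≈ 43.0 m³/s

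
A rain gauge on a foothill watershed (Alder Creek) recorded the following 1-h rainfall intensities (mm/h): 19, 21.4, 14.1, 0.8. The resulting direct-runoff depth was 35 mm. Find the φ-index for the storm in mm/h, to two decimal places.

φ ≈ 6.50 mm/h

Only the 3 blocks with intensity above φ contribute runoff: 19, 21.4, 14.1 mm/h.
Σ(I−φ)·Δt = d  ⇒  (19+21.4+14.1 − 3φ)·1 = 35
φ = (54.50 − 35/1) / 3 = 6.50 mm/h.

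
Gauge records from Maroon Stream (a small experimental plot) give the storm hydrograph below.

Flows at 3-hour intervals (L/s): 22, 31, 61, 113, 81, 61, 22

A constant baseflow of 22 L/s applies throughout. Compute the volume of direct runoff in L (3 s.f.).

Direct-runoff ordinates (Q − Q_b): 0.0, 9.0, 39.0, 91.0, 59.0, 39.0, 0.0 L/s.
ΣQ_DR = 237.0 L/s.
With Δt = 3 h = 10800 s, V = ΣQ_DR · Δt = 237.0 × 10800 = 2.56 × 10^6 L.

V ≈ 2.56 × 10^6 L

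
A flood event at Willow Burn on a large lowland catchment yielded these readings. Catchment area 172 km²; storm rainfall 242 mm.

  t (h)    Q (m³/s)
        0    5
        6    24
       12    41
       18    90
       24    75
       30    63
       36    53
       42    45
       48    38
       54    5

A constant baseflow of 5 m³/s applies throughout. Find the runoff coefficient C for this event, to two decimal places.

ΣQ_DR = 389.0 m³/s; V = ΣQ_DR·Δt = 8.402 × 10^6 m³.
Runoff depth d = V / A = 48.85 mm.
C = d / P = 48.85 / 242 = 0.20.

C ≈ 0.20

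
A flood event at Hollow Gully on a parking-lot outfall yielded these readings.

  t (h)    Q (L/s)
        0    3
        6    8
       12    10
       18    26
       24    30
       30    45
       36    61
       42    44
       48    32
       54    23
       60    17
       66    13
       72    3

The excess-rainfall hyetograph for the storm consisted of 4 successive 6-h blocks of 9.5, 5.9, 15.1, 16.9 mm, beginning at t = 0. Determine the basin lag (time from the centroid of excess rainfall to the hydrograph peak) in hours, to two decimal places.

t_L ≈ 22.01 h

Centroid of excess rainfall: t_c = Σ P_i·t̄_i / ΣP_i = 13.9873 h (block centres at 3, 9, 15, 21 h).
Hydrograph peak occurs at t = 36 h, so basin lag t_L = 36 − 13.9873 = 22.01 h.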